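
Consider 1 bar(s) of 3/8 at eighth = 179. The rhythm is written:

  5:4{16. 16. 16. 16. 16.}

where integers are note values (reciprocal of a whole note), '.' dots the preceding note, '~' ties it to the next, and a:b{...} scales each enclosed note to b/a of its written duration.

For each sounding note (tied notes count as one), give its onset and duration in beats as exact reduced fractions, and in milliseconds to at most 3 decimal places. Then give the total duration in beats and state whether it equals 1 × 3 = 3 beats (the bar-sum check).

1) 0.0ms=0b +201.117ms=3/5b
2) 201.117ms=3/5b +201.117ms=3/5b
3) 402.235ms=6/5b +201.117ms=3/5b
4) 603.352ms=9/5b +201.117ms=3/5b
5) 804.469ms=12/5b +201.117ms=3/5b
Σ=3b of 3 (179bpm 3/8) — PASS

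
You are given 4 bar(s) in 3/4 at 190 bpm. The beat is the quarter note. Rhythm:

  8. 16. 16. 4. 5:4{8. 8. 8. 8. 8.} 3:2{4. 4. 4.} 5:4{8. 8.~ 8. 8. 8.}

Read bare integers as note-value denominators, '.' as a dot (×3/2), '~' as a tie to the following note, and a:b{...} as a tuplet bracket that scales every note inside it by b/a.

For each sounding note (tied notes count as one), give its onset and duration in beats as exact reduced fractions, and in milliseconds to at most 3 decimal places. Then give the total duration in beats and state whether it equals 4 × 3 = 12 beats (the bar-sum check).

1) 0.0ms=0b +236.842ms=3/4b
2) 236.842ms=3/4b +118.421ms=3/8b
3) 355.263ms=9/8b +118.421ms=3/8b
4) 473.684ms=3/2b +473.684ms=3/2b
5) 947.368ms=3b +189.474ms=3/5b
6) 1136.842ms=18/5b +189.474ms=3/5b
7) 1326.316ms=21/5b +189.474ms=3/5b
8) 1515.789ms=24/5b +189.474ms=3/5b
9) 1705.263ms=27/5b +189.474ms=3/5b
10) 1894.737ms=6b +315.789ms=1b
11) 2210.526ms=7b +315.789ms=1b
12) 2526.316ms=8b +315.789ms=1b
13) 2842.105ms=9b +189.474ms=3/5b
14) 3031.579ms=48/5b +378.947ms=6/5b
15) 3410.526ms=54/5b +189.474ms=3/5b
16) 3600.0ms=57/5b +189.474ms=3/5b
Σ=12b of 12 (190bpm 3/4) — PASS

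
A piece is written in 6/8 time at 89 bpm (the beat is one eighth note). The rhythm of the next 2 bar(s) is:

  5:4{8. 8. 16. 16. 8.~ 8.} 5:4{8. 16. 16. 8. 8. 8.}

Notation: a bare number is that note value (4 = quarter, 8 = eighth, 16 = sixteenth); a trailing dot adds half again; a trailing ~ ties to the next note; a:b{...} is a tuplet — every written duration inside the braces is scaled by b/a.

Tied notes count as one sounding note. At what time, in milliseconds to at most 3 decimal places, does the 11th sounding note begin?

note 11 onset = 54/5b = 7280.899ms

1. 0.0ms @ 0 + 808.989ms (6/5)
2. 808.989ms @ 6/5 + 808.989ms (6/5)
3. 1617.978ms @ 12/5 + 404.494ms (3/5)
4. 2022.472ms @ 3 + 404.494ms (3/5)
5. 2426.966ms @ 18/5 + 1617.978ms (12/5)
6. 4044.944ms @ 6 + 808.989ms (6/5)
7. 4853.933ms @ 36/5 + 404.494ms (3/5)
8. 5258.427ms @ 39/5 + 404.494ms (3/5)
9. 5662.921ms @ 42/5 + 808.989ms (6/5)
10. 6471.91ms @ 48/5 + 808.989ms (6/5)
11. 7280.899ms @ 54/5 + 808.989ms (6/5)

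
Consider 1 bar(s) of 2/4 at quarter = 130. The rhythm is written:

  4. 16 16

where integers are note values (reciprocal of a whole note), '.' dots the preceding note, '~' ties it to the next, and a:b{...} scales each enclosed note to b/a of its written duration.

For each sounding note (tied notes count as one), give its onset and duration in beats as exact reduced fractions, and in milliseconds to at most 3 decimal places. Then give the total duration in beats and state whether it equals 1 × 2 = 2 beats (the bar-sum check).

1) 0.0ms=0b +692.308ms=3/2b
2) 692.308ms=3/2b +115.385ms=1/4b
3) 807.692ms=7/4b +115.385ms=1/4b
Σ=2b of 2 (130bpm 2/4) — PASS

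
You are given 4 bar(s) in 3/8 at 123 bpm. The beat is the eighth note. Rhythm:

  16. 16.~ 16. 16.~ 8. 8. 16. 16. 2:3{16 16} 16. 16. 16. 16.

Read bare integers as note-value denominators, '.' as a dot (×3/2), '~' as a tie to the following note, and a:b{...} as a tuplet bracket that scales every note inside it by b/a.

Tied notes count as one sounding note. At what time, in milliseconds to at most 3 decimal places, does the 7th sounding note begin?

1. 0.0ms @ 0 + 365.854ms (3/4)
2. 365.854ms @ 3/4 + 731.707ms (3/2)
3. 1097.561ms @ 9/4 + 1097.561ms (9/4)
4. 2195.122ms @ 9/2 + 731.707ms (3/2)
5. 2926.829ms @ 6 + 365.854ms (3/4)
6. 3292.683ms @ 27/4 + 365.854ms (3/4)
7. 3658.537ms @ 15/2 + 365.854ms (3/4)
8. 4024.39ms @ 33/4 + 365.854ms (3/4)
9. 4390.244ms @ 9 + 365.854ms (3/4)
10. 4756.098ms @ 39/4 + 365.854ms (3/4)
11. 5121.951ms @ 21/2 + 365.854ms (3/4)
12. 5487.805ms @ 45/4 + 365.854ms (3/4)

note 7 onset = 15/2b = 3658.537ms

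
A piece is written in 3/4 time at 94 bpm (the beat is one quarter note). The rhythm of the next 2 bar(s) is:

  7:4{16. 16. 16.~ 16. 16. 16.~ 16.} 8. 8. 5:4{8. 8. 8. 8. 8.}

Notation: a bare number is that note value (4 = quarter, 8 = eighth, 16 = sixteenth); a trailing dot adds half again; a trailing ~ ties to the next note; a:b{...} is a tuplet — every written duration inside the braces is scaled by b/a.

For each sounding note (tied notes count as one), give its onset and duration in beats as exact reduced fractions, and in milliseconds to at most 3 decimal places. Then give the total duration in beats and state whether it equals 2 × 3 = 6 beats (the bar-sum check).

1) 0.0ms=0b +136.778ms=3/14b
2) 136.778ms=3/14b +136.778ms=3/14b
3) 273.556ms=3/7b +273.556ms=3/7b
4) 547.112ms=6/7b +136.778ms=3/14b
5) 683.891ms=15/14b +273.556ms=3/7b
6) 957.447ms=3/2b +478.723ms=3/4b
7) 1436.17ms=9/4b +478.723ms=3/4b
8) 1914.894ms=3b +382.979ms=3/5b
9) 2297.872ms=18/5b +382.979ms=3/5b
10) 2680.851ms=21/5b +382.979ms=3/5b
11) 3063.83ms=24/5b +382.979ms=3/5b
12) 3446.809ms=27/5b +382.979ms=3/5b
Σ=6b of 6 (94bpm 3/4) — PASS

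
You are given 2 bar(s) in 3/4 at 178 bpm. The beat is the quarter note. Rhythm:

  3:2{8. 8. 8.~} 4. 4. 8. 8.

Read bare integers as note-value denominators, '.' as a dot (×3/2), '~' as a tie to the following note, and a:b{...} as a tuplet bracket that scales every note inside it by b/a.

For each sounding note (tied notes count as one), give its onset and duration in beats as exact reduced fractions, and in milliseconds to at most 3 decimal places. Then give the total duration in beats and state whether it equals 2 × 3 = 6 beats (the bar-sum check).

1) 0.0ms=0b +168.539ms=1/2b
2) 168.539ms=1/2b +168.539ms=1/2b
3) 337.079ms=1b +674.157ms=2b
4) 1011.236ms=3b +505.618ms=3/2b
5) 1516.854ms=9/2b +252.809ms=3/4b
6) 1769.663ms=21/4b +252.809ms=3/4b
Σ=6b of 6 (178bpm 3/4) — PASS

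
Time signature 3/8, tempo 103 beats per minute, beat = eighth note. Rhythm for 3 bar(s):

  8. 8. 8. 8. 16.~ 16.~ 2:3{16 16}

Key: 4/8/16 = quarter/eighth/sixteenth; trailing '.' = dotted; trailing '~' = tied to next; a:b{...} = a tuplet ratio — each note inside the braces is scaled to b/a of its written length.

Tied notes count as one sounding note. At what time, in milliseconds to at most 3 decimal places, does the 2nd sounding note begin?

note 2 onset = 3/2b = 873.786ms

1. 0.0ms @ 0 + 873.786ms (3/2)
2. 873.786ms @ 3/2 + 873.786ms (3/2)
3. 1747.573ms @ 3 + 873.786ms (3/2)
4. 2621.359ms @ 9/2 + 873.786ms (3/2)
5. 3495.146ms @ 6 + 1310.68ms (9/4)
6. 4805.825ms @ 33/4 + 436.893ms (3/4)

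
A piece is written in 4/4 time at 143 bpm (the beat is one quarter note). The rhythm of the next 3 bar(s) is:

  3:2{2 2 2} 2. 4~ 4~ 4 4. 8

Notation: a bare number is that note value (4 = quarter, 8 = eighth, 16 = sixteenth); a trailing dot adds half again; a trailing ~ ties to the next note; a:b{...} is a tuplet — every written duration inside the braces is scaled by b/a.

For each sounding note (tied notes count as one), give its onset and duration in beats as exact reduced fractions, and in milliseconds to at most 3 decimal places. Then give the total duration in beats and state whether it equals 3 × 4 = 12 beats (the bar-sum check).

1) 0.0ms=0b +559.441ms=4/3b
2) 559.441ms=4/3b +559.441ms=4/3b
3) 1118.881ms=8/3b +559.441ms=4/3b
4) 1678.322ms=4b +1258.741ms=3b
5) 2937.063ms=7b +1258.741ms=3b
6) 4195.804ms=10b +629.371ms=3/2b
7) 4825.175ms=23/2b +209.79ms=1/2b
Σ=12b of 12 (143bpm 4/4) — PASS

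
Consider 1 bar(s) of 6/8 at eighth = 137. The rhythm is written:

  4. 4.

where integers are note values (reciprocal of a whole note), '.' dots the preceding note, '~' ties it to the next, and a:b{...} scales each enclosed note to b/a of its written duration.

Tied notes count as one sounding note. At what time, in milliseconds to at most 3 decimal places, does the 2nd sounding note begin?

note 2 onset = 3b = 1313.869ms

1. 0.0ms @ 0 + 1313.869ms (3)
2. 1313.869ms @ 3 + 1313.869ms (3)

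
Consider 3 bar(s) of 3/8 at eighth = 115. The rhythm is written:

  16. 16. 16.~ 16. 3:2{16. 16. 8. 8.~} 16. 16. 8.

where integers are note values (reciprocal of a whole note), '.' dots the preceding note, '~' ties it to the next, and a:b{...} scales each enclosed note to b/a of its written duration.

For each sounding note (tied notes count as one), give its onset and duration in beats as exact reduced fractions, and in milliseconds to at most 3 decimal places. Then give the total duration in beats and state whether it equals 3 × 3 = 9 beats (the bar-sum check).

1) 0.0ms=0b +391.304ms=3/4b
2) 391.304ms=3/4b +391.304ms=3/4b
3) 782.609ms=3/2b +782.609ms=3/2b
4) 1565.217ms=3b +260.87ms=1/2b
5) 1826.087ms=7/2b +260.87ms=1/2b
6) 2086.957ms=4b +521.739ms=1b
7) 2608.696ms=5b +913.043ms=7/4b
8) 3521.739ms=27/4b +391.304ms=3/4b
9) 3913.043ms=15/2b +782.609ms=3/2b
Σ=9b of 9 (115bpm 3/8) — PASS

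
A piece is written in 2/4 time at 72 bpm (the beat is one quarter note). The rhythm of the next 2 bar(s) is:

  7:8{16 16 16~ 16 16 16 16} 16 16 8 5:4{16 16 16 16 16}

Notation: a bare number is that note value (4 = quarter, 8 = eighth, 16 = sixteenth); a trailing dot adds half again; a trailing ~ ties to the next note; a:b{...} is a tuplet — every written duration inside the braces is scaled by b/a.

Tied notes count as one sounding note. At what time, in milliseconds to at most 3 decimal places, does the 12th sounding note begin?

note 12 onset = 17/5b = 2833.333ms

1. 0.0ms @ 0 + 238.095ms (2/7)
2. 238.095ms @ 2/7 + 238.095ms (2/7)
3. 476.19ms @ 4/7 + 476.19ms (4/7)
4. 952.381ms @ 8/7 + 238.095ms (2/7)
5. 1190.476ms @ 10/7 + 238.095ms (2/7)
6. 1428.571ms @ 12/7 + 238.095ms (2/7)
7. 1666.667ms @ 2 + 208.333ms (1/4)
8. 1875.0ms @ 9/4 + 208.333ms (1/4)
9. 2083.333ms @ 5/2 + 416.667ms (1/2)
10. 2500.0ms @ 3 + 166.667ms (1/5)
11. 2666.667ms @ 16/5 + 166.667ms (1/5)
12. 2833.333ms @ 17/5 + 166.667ms (1/5)
13. 3000.0ms @ 18/5 + 166.667ms (1/5)
14. 3166.667ms @ 19/5 + 166.667ms (1/5)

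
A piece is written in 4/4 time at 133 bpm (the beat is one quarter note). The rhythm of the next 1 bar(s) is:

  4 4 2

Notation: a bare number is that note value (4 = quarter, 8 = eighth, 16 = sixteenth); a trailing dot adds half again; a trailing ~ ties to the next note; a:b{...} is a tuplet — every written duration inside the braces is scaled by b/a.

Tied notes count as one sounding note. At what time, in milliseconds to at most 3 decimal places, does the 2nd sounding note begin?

note 2 onset = 1b = 451.128ms

1. 0.0ms @ 0 + 451.128ms (1)
2. 451.128ms @ 1 + 451.128ms (1)
3. 902.256ms @ 2 + 902.256ms (2)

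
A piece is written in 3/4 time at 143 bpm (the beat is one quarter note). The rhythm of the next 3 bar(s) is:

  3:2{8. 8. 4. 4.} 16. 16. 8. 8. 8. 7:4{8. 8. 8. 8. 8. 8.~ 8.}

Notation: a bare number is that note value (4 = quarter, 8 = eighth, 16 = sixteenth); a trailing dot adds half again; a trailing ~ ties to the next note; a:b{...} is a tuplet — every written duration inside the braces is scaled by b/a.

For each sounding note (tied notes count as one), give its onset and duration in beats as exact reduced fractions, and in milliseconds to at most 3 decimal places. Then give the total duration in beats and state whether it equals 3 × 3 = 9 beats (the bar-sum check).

1) 0.0ms=0b +209.79ms=1/2b
2) 209.79ms=1/2b +209.79ms=1/2b
3) 419.58ms=1b +419.58ms=1b
4) 839.161ms=2b +419.58ms=1b
5) 1258.741ms=3b +157.343ms=3/8b
6) 1416.084ms=27/8b +157.343ms=3/8b
7) 1573.427ms=15/4b +314.685ms=3/4b
8) 1888.112ms=9/2b +314.685ms=3/4b
9) 2202.797ms=21/4b +314.685ms=3/4b
10) 2517.483ms=6b +179.82ms=3/7b
11) 2697.303ms=45/7b +179.82ms=3/7b
12) 2877.123ms=48/7b +179.82ms=3/7b
13) 3056.943ms=51/7b +179.82ms=3/7b
14) 3236.763ms=54/7b +179.82ms=3/7b
15) 3416.583ms=57/7b +359.64ms=6/7b
Σ=9b of 9 (143bpm 3/4) — PASS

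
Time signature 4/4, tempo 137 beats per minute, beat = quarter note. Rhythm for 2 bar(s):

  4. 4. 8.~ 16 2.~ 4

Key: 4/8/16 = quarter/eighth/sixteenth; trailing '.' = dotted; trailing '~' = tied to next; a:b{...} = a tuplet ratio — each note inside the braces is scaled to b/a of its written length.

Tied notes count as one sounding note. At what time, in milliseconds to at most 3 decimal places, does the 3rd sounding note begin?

1. 0.0ms @ 0 + 656.934ms (3/2)
2. 656.934ms @ 3/2 + 656.934ms (3/2)
3. 1313.869ms @ 3 + 437.956ms (1)
4. 1751.825ms @ 4 + 1751.825ms (4)

note 3 onset = 3b = 1313.869ms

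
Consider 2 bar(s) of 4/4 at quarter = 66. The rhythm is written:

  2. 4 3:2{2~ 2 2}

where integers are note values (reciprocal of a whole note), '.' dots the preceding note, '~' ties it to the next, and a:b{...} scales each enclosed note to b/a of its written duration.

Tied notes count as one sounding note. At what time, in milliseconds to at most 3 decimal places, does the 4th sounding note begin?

1. 0.0ms @ 0 + 2727.273ms (3)
2. 2727.273ms @ 3 + 909.091ms (1)
3. 3636.364ms @ 4 + 2424.242ms (8/3)
4. 6060.606ms @ 20/3 + 1212.121ms (4/3)

note 4 onset = 20/3b = 6060.606ms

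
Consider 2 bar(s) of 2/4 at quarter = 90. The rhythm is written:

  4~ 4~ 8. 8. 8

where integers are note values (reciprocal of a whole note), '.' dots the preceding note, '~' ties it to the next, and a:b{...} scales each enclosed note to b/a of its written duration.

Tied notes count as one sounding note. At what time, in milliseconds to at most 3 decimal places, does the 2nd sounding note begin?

1. 0.0ms @ 0 + 1833.333ms (11/4)
2. 1833.333ms @ 11/4 + 500.0ms (3/4)
3. 2333.333ms @ 7/2 + 333.333ms (1/2)

note 2 onset = 11/4b = 1833.333ms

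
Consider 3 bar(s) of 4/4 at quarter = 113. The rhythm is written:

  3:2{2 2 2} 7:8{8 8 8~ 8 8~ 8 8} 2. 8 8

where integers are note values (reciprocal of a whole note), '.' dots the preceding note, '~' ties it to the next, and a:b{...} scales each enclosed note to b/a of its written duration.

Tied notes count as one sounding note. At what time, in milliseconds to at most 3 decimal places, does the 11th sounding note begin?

1. 0.0ms @ 0 + 707.965ms (4/3)
2. 707.965ms @ 4/3 + 707.965ms (4/3)
3. 1415.929ms @ 8/3 + 707.965ms (4/3)
4. 2123.894ms @ 4 + 303.413ms (4/7)
5. 2427.307ms @ 32/7 + 303.413ms (4/7)
6. 2730.721ms @ 36/7 + 606.827ms (8/7)
7. 3337.547ms @ 44/7 + 606.827ms (8/7)
8. 3944.374ms @ 52/7 + 303.413ms (4/7)
9. 4247.788ms @ 8 + 1592.92ms (3)
10. 5840.708ms @ 11 + 265.487ms (1/2)
11. 6106.195ms @ 23/2 + 265.487ms (1/2)

note 11 onset = 23/2b = 6106.195ms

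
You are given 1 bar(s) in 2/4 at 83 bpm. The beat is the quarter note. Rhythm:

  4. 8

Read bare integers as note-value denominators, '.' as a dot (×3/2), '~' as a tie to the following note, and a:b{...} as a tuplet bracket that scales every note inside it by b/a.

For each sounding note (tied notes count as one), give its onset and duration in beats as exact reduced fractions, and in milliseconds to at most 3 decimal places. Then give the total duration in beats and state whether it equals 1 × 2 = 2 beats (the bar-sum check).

1) 0.0ms=0b +1084.337ms=3/2b
2) 1084.337ms=3/2b +361.446ms=1/2b
Σ=2b of 2 (83bpm 2/4) — PASS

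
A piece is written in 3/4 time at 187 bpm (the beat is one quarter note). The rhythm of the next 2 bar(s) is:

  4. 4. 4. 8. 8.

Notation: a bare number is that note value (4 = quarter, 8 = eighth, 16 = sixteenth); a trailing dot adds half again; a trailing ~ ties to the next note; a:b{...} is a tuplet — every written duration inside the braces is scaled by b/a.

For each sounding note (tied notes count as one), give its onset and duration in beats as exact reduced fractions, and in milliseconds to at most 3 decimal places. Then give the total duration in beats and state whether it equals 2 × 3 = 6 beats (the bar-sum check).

1) 0.0ms=0b +481.283ms=3/2b
2) 481.283ms=3/2b +481.283ms=3/2b
3) 962.567ms=3b +481.283ms=3/2b
4) 1443.85ms=9/2b +240.642ms=3/4b
5) 1684.492ms=21/4b +240.642ms=3/4b
Σ=6b of 6 (187bpm 3/4) — PASS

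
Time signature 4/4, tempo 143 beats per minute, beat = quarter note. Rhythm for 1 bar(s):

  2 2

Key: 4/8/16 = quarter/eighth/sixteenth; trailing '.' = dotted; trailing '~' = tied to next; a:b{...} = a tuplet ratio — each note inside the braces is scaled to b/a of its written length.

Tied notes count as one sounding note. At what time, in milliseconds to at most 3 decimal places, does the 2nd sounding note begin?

note 2 onset = 2b = 839.161ms

1. 0.0ms @ 0 + 839.161ms (2)
2. 839.161ms @ 2 + 839.161ms (2)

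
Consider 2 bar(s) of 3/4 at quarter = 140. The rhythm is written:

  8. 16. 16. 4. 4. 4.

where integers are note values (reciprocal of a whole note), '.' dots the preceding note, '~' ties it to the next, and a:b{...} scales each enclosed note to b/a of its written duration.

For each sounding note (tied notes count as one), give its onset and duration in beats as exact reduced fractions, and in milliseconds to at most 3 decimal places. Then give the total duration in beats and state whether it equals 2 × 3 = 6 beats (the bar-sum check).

1) 0.0ms=0b +321.429ms=3/4b
2) 321.429ms=3/4b +160.714ms=3/8b
3) 482.143ms=9/8b +160.714ms=3/8b
4) 642.857ms=3/2b +642.857ms=3/2b
5) 1285.714ms=3b +642.857ms=3/2b
6) 1928.571ms=9/2b +642.857ms=3/2b
Σ=6b of 6 (140bpm 3/4) — PASS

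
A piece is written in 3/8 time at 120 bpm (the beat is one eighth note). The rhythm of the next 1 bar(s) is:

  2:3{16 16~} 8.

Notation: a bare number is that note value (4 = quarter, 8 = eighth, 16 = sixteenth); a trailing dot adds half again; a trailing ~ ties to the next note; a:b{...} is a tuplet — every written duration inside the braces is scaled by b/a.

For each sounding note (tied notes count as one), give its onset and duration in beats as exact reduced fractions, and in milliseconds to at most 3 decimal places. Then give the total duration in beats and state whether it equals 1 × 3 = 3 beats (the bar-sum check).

1) 0.0ms=0b +375.0ms=3/4b
2) 375.0ms=3/4b +1125.0ms=9/4b
Σ=3b of 3 (120bpm 3/8) — PASS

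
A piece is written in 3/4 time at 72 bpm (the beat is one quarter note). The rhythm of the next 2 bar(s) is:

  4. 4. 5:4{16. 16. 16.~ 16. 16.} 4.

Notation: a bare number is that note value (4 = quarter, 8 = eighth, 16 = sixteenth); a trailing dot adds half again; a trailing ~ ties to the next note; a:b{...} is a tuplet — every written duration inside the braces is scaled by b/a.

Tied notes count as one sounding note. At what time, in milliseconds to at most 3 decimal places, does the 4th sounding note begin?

1. 0.0ms @ 0 + 1250.0ms (3/2)
2. 1250.0ms @ 3/2 + 1250.0ms (3/2)
3. 2500.0ms @ 3 + 250.0ms (3/10)
4. 2750.0ms @ 33/10 + 250.0ms (3/10)
5. 3000.0ms @ 18/5 + 500.0ms (3/5)
6. 3500.0ms @ 21/5 + 250.0ms (3/10)
7. 3750.0ms @ 9/2 + 1250.0ms (3/2)

note 4 onset = 33/10b = 2750.0ms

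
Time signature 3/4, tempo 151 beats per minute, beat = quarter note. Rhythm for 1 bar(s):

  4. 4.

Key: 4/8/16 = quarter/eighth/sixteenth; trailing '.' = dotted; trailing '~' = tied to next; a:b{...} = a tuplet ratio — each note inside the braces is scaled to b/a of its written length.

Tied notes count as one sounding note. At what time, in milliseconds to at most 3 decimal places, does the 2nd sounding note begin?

1. 0.0ms @ 0 + 596.026ms (3/2)
2. 596.026ms @ 3/2 + 596.026ms (3/2)

note 2 onset = 3/2b = 596.026ms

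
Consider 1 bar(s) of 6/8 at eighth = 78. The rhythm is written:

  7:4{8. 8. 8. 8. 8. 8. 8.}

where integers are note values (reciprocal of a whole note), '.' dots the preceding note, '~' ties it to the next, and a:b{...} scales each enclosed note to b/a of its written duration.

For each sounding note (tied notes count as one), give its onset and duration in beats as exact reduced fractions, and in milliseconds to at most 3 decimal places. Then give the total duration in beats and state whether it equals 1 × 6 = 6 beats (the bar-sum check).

1) 0.0ms=0b +659.341ms=6/7b
2) 659.341ms=6/7b +659.341ms=6/7b
3) 1318.681ms=12/7b +659.341ms=6/7b
4) 1978.022ms=18/7b +659.341ms=6/7b
5) 2637.363ms=24/7b +659.341ms=6/7b
6) 3296.703ms=30/7b +659.341ms=6/7b
7) 3956.044ms=36/7b +659.341ms=6/7b
Σ=6b of 6 (78bpm 6/8) — PASS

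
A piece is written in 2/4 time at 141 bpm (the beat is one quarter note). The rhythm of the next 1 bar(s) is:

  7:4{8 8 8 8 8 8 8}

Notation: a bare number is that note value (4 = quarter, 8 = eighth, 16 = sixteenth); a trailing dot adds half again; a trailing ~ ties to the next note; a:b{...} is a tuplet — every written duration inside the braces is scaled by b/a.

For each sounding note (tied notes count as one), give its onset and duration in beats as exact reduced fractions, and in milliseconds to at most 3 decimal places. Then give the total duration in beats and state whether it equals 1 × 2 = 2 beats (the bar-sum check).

1) 0.0ms=0b +121.581ms=2/7b
2) 121.581ms=2/7b +121.581ms=2/7b
3) 243.161ms=4/7b +121.581ms=2/7b
4) 364.742ms=6/7b +121.581ms=2/7b
5) 486.322ms=8/7b +121.581ms=2/7b
6) 607.903ms=10/7b +121.581ms=2/7b
7) 729.483ms=12/7b +121.581ms=2/7b
Σ=2b of 2 (141bpm 2/4) — PASS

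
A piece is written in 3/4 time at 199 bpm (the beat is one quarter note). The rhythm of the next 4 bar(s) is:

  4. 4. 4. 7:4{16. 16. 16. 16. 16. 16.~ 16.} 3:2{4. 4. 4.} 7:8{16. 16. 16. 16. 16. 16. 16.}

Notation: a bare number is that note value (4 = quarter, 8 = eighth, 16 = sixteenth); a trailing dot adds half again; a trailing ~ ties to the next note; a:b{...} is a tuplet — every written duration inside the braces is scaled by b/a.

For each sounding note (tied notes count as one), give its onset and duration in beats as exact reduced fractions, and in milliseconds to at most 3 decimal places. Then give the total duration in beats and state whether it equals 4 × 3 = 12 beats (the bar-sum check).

1) 0.0ms=0b +452.261ms=3/2b
2) 452.261ms=3/2b +452.261ms=3/2b
3) 904.523ms=3b +452.261ms=3/2b
4) 1356.784ms=9/2b +64.609ms=3/14b
5) 1421.393ms=33/7b +64.609ms=3/14b
6) 1486.001ms=69/14b +64.609ms=3/14b
7) 1550.61ms=36/7b +64.609ms=3/14b
8) 1615.219ms=75/14b +64.609ms=3/14b
9) 1679.828ms=39/7b +129.218ms=3/7b
10) 1809.045ms=6b +301.508ms=1b
11) 2110.553ms=7b +301.508ms=1b
12) 2412.06ms=8b +301.508ms=1b
13) 2713.568ms=9b +129.218ms=3/7b
14) 2842.785ms=66/7b +129.218ms=3/7b
15) 2972.003ms=69/7b +129.218ms=3/7b
16) 3101.22ms=72/7b +129.218ms=3/7b
17) 3230.438ms=75/7b +129.218ms=3/7b
18) 3359.655ms=78/7b +129.218ms=3/7b
19) 3488.873ms=81/7b +129.218ms=3/7b
Σ=12b of 12 (199bpm 3/4) — PASS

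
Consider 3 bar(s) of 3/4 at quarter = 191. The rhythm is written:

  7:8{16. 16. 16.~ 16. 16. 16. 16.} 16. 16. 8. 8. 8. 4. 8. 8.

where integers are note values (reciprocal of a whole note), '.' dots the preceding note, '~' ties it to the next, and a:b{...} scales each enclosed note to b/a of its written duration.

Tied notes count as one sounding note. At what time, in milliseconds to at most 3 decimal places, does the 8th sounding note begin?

note 8 onset = 27/8b = 1060.209ms

1. 0.0ms @ 0 + 134.63ms (3/7)
2. 134.63ms @ 3/7 + 134.63ms (3/7)
3. 269.26ms @ 6/7 + 269.26ms (6/7)
4. 538.519ms @ 12/7 + 134.63ms (3/7)
5. 673.149ms @ 15/7 + 134.63ms (3/7)
6. 807.779ms @ 18/7 + 134.63ms (3/7)
7. 942.408ms @ 3 + 117.801ms (3/8)
8. 1060.209ms @ 27/8 + 117.801ms (3/8)
9. 1178.01ms @ 15/4 + 235.602ms (3/4)
10. 1413.613ms @ 9/2 + 235.602ms (3/4)
11. 1649.215ms @ 21/4 + 235.602ms (3/4)
12. 1884.817ms @ 6 + 471.204ms (3/2)
13. 2356.021ms @ 15/2 + 235.602ms (3/4)
14. 2591.623ms @ 33/4 + 235.602ms (3/4)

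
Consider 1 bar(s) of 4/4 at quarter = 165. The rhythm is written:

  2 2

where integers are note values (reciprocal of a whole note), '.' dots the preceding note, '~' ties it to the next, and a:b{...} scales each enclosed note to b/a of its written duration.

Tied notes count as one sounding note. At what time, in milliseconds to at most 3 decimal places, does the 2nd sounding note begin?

note 2 onset = 2b = 727.273ms

1. 0.0ms @ 0 + 727.273ms (2)
2. 727.273ms @ 2 + 727.273ms (2)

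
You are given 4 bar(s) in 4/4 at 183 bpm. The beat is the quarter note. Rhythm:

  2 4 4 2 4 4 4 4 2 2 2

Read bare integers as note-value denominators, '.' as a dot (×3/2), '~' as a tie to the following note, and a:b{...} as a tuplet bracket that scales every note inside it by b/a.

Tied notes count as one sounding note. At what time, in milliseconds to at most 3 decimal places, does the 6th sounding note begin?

1. 0.0ms @ 0 + 655.738ms (2)
2. 655.738ms @ 2 + 327.869ms (1)
3. 983.607ms @ 3 + 327.869ms (1)
4. 1311.475ms @ 4 + 655.738ms (2)
5. 1967.213ms @ 6 + 327.869ms (1)
6. 2295.082ms @ 7 + 327.869ms (1)
7. 2622.951ms @ 8 + 327.869ms (1)
8. 2950.82ms @ 9 + 327.869ms (1)
9. 3278.689ms @ 10 + 655.738ms (2)
10. 3934.426ms @ 12 + 655.738ms (2)
11. 4590.164ms @ 14 + 655.738ms (2)

note 6 onset = 7b = 2295.082ms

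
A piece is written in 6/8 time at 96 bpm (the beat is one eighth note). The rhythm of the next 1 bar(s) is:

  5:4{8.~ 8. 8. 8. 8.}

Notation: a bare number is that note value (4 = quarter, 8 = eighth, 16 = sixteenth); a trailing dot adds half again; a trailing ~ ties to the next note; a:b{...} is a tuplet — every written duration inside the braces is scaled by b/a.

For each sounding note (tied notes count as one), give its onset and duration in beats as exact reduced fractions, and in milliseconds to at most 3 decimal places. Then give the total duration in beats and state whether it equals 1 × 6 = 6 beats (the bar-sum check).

1) 0.0ms=0b +1500.0ms=12/5b
2) 1500.0ms=12/5b +750.0ms=6/5b
3) 2250.0ms=18/5b +750.0ms=6/5b
4) 3000.0ms=24/5b +750.0ms=6/5b
Σ=6b of 6 (96bpm 6/8) — PASS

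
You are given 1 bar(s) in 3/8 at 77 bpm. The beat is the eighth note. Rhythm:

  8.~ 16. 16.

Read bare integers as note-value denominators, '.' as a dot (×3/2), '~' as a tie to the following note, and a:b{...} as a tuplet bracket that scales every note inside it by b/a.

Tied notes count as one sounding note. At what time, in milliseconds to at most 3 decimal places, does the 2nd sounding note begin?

1. 0.0ms @ 0 + 1753.247ms (9/4)
2. 1753.247ms @ 9/4 + 584.416ms (3/4)

note 2 onset = 9/4b = 1753.247ms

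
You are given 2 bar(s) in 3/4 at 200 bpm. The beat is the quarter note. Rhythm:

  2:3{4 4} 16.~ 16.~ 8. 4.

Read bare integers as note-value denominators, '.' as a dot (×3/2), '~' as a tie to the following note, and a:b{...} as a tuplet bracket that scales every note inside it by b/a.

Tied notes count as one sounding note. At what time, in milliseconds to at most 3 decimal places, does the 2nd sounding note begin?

note 2 onset = 3/2b = 450.0ms

1. 0.0ms @ 0 + 450.0ms (3/2)
2. 450.0ms @ 3/2 + 450.0ms (3/2)
3. 900.0ms @ 3 + 450.0ms (3/2)
4. 1350.0ms @ 9/2 + 450.0ms (3/2)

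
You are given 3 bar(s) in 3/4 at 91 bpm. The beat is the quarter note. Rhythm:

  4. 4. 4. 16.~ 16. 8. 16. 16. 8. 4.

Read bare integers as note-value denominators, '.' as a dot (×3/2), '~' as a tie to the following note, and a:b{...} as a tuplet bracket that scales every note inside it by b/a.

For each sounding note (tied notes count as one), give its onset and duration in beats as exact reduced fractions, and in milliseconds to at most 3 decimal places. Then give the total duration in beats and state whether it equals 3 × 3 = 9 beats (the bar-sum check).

1) 0.0ms=0b +989.011ms=3/2b
2) 989.011ms=3/2b +989.011ms=3/2b
3) 1978.022ms=3b +989.011ms=3/2b
4) 2967.033ms=9/2b +494.505ms=3/4b
5) 3461.538ms=21/4b +494.505ms=3/4b
6) 3956.044ms=6b +247.253ms=3/8b
7) 4203.297ms=51/8b +247.253ms=3/8b
8) 4450.549ms=27/4b +494.505ms=3/4b
9) 4945.055ms=15/2b +989.011ms=3/2b
Σ=9b of 9 (91bpm 3/4) — PASS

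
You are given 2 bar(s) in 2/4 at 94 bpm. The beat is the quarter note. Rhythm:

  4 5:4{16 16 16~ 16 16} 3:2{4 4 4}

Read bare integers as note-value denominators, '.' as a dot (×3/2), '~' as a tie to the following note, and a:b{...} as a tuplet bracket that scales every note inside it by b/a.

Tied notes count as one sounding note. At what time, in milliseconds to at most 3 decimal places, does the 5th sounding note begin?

note 5 onset = 9/5b = 1148.936ms

1. 0.0ms @ 0 + 638.298ms (1)
2. 638.298ms @ 1 + 127.66ms (1/5)
3. 765.957ms @ 6/5 + 127.66ms (1/5)
4. 893.617ms @ 7/5 + 255.319ms (2/5)
5. 1148.936ms @ 9/5 + 127.66ms (1/5)
6. 1276.596ms @ 2 + 425.532ms (2/3)
7. 1702.128ms @ 8/3 + 425.532ms (2/3)
8. 2127.66ms @ 10/3 + 425.532ms (2/3)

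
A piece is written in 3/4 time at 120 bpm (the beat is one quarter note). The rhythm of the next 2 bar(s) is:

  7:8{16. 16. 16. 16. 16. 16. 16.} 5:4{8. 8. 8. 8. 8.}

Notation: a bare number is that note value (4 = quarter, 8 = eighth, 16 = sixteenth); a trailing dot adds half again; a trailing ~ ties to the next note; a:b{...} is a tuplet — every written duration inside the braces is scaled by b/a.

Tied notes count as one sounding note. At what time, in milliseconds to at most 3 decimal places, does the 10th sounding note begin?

1. 0.0ms @ 0 + 214.286ms (3/7)
2. 214.286ms @ 3/7 + 214.286ms (3/7)
3. 428.571ms @ 6/7 + 214.286ms (3/7)
4. 642.857ms @ 9/7 + 214.286ms (3/7)
5. 857.143ms @ 12/7 + 214.286ms (3/7)
6. 1071.429ms @ 15/7 + 214.286ms (3/7)
7. 1285.714ms @ 18/7 + 214.286ms (3/7)
8. 1500.0ms @ 3 + 300.0ms (3/5)
9. 1800.0ms @ 18/5 + 300.0ms (3/5)
10. 2100.0ms @ 21/5 + 300.0ms (3/5)
11. 2400.0ms @ 24/5 + 300.0ms (3/5)
12. 2700.0ms @ 27/5 + 300.0ms (3/5)

note 10 onset = 21/5b = 2100.0ms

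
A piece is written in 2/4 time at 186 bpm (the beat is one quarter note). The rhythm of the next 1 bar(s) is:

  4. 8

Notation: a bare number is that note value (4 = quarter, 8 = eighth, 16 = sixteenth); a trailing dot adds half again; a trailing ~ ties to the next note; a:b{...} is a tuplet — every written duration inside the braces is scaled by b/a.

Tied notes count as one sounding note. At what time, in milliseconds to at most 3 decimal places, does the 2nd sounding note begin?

note 2 onset = 3/2b = 483.871ms

1. 0.0ms @ 0 + 483.871ms (3/2)
2. 483.871ms @ 3/2 + 161.29ms (1/2)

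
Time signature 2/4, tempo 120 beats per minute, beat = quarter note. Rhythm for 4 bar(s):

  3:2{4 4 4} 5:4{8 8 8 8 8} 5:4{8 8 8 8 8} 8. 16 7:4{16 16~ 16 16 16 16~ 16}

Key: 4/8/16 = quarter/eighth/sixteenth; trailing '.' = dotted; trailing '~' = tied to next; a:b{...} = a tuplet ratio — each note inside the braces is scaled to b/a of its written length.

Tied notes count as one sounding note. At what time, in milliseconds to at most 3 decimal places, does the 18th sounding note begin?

1. 0.0ms @ 0 + 333.333ms (2/3)
2. 333.333ms @ 2/3 + 333.333ms (2/3)
3. 666.667ms @ 4/3 + 333.333ms (2/3)
4. 1000.0ms @ 2 + 200.0ms (2/5)
5. 1200.0ms @ 12/5 + 200.0ms (2/5)
6. 1400.0ms @ 14/5 + 200.0ms (2/5)
7. 1600.0ms @ 16/5 + 200.0ms (2/5)
8. 1800.0ms @ 18/5 + 200.0ms (2/5)
9. 2000.0ms @ 4 + 200.0ms (2/5)
10. 2200.0ms @ 22/5 + 200.0ms (2/5)
11. 2400.0ms @ 24/5 + 200.0ms (2/5)
12. 2600.0ms @ 26/5 + 200.0ms (2/5)
13. 2800.0ms @ 28/5 + 200.0ms (2/5)
14. 3000.0ms @ 6 + 375.0ms (3/4)
15. 3375.0ms @ 27/4 + 125.0ms (1/4)
16. 3500.0ms @ 7 + 71.429ms (1/7)
17. 3571.429ms @ 50/7 + 142.857ms (2/7)
18. 3714.286ms @ 52/7 + 71.429ms (1/7)
19. 3785.714ms @ 53/7 + 71.429ms (1/7)
20. 3857.143ms @ 54/7 + 142.857ms (2/7)

note 18 onset = 52/7b = 3714.286ms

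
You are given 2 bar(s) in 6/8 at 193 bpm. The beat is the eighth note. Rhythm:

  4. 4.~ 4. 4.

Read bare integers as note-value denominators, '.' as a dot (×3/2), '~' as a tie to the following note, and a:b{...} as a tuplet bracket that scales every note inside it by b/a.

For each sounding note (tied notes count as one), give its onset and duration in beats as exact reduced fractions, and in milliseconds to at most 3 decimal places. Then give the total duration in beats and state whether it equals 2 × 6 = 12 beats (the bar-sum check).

1) 0.0ms=0b +932.642ms=3b
2) 932.642ms=3b +1865.285ms=6b
3) 2797.927ms=9b +932.642ms=3b
Σ=12b of 12 (193bpm 6/8) — PASS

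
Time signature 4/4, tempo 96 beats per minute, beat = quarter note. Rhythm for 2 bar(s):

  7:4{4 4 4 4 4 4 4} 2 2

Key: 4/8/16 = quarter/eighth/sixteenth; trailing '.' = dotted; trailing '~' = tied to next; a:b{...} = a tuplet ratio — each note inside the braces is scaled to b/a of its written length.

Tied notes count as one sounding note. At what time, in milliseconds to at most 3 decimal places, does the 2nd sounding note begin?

1. 0.0ms @ 0 + 357.143ms (4/7)
2. 357.143ms @ 4/7 + 357.143ms (4/7)
3. 714.286ms @ 8/7 + 357.143ms (4/7)
4. 1071.429ms @ 12/7 + 357.143ms (4/7)
5. 1428.571ms @ 16/7 + 357.143ms (4/7)
6. 1785.714ms @ 20/7 + 357.143ms (4/7)
7. 2142.857ms @ 24/7 + 357.143ms (4/7)
8. 2500.0ms @ 4 + 1250.0ms (2)
9. 3750.0ms @ 6 + 1250.0ms (2)

note 2 onset = 4/7b = 357.143ms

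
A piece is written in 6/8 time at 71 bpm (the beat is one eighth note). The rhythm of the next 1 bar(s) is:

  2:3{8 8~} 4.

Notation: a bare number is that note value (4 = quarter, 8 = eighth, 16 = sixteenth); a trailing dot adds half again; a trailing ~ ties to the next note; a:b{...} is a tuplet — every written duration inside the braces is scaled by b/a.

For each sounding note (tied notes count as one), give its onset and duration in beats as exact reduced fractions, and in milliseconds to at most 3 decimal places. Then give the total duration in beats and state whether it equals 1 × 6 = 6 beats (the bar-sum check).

1) 0.0ms=0b +1267.606ms=3/2b
2) 1267.606ms=3/2b +3802.817ms=9/2b
Σ=6b of 6 (71bpm 6/8) — PASS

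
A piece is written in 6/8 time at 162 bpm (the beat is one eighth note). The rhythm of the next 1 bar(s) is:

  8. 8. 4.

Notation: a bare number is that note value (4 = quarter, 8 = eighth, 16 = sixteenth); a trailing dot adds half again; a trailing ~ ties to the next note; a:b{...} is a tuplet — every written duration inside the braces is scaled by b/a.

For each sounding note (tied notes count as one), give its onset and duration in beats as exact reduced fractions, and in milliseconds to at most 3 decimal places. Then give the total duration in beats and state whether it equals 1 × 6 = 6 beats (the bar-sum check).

1) 0.0ms=0b +555.556ms=3/2b
2) 555.556ms=3/2b +555.556ms=3/2b
3) 1111.111ms=3b +1111.111ms=3b
Σ=6b of 6 (162bpm 6/8) — PASS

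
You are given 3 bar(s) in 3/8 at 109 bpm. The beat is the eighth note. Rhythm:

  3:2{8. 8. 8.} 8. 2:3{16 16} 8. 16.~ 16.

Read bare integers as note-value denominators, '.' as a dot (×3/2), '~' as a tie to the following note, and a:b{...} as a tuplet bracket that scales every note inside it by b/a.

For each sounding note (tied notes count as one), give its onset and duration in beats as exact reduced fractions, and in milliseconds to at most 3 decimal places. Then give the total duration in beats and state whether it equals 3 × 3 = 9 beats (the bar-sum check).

1) 0.0ms=0b +550.459ms=1b
2) 550.459ms=1b +550.459ms=1b
3) 1100.917ms=2b +550.459ms=1b
4) 1651.376ms=3b +825.688ms=3/2b
5) 2477.064ms=9/2b +412.844ms=3/4b
6) 2889.908ms=21/4b +412.844ms=3/4b
7) 3302.752ms=6b +825.688ms=3/2b
8) 4128.44ms=15/2b +825.688ms=3/2b
Σ=9b of 9 (109bpm 3/8) — PASS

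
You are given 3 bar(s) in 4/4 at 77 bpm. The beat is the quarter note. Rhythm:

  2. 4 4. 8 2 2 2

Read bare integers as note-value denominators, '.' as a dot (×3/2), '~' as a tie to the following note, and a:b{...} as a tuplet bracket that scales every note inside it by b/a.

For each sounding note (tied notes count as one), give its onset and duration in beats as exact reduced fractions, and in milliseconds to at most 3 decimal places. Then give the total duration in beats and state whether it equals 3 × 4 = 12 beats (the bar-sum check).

1) 0.0ms=0b +2337.662ms=3b
2) 2337.662ms=3b +779.221ms=1b
3) 3116.883ms=4b +1168.831ms=3/2b
4) 4285.714ms=11/2b +389.61ms=1/2b
5) 4675.325ms=6b +1558.442ms=2b
6) 6233.766ms=8b +1558.442ms=2b
7) 7792.208ms=10b +1558.442ms=2b
Σ=12b of 12 (77bpm 4/4) — PASS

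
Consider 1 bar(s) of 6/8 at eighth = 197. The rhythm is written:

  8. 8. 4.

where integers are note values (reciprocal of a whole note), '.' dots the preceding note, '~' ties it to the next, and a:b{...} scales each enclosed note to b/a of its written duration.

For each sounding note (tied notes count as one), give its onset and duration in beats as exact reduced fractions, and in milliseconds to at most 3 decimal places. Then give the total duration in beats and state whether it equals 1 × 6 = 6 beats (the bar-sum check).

1) 0.0ms=0b +456.853ms=3/2b
2) 456.853ms=3/2b +456.853ms=3/2b
3) 913.706ms=3b +913.706ms=3b
Σ=6b of 6 (197bpm 6/8) — PASS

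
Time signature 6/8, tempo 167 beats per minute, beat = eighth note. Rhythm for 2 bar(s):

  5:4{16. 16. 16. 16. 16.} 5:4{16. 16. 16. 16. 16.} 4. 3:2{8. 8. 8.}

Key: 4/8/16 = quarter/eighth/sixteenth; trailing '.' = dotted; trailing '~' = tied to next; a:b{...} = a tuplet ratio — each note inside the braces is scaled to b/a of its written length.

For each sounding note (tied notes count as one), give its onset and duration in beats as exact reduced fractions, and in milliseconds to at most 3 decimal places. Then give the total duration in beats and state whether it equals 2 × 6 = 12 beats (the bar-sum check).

1) 0.0ms=0b +215.569ms=3/5b
2) 215.569ms=3/5b +215.569ms=3/5b
3) 431.138ms=6/5b +215.569ms=3/5b
4) 646.707ms=9/5b +215.569ms=3/5b
5) 862.275ms=12/5b +215.569ms=3/5b
6) 1077.844ms=3b +215.569ms=3/5b
7) 1293.413ms=18/5b +215.569ms=3/5b
8) 1508.982ms=21/5b +215.569ms=3/5b
9) 1724.551ms=24/5b +215.569ms=3/5b
10) 1940.12ms=27/5b +215.569ms=3/5b
11) 2155.689ms=6b +1077.844ms=3b
12) 3233.533ms=9b +359.281ms=1b
13) 3592.814ms=10b +359.281ms=1b
14) 3952.096ms=11b +359.281ms=1b
Σ=12b of 12 (167bpm 6/8) — PASS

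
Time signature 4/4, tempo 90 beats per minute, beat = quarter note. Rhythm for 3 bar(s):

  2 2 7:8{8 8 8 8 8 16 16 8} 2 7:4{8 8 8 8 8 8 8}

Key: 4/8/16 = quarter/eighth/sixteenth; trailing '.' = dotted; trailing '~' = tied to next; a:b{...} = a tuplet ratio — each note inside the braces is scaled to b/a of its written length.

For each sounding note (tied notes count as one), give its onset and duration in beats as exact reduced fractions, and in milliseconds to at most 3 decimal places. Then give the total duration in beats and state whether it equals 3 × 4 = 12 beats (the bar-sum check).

1) 0.0ms=0b +1333.333ms=2b
2) 1333.333ms=2b +1333.333ms=2b
3) 2666.667ms=4b +380.952ms=4/7b
4) 3047.619ms=32/7b +380.952ms=4/7b
5) 3428.571ms=36/7b +380.952ms=4/7b
6) 3809.524ms=40/7b +380.952ms=4/7b
7) 4190.476ms=44/7b +380.952ms=4/7b
8) 4571.429ms=48/7b +190.476ms=2/7b
9) 4761.905ms=50/7b +190.476ms=2/7b
10) 4952.381ms=52/7b +380.952ms=4/7b
11) 5333.333ms=8b +1333.333ms=2b
12) 6666.667ms=10b +190.476ms=2/7b
13) 6857.143ms=72/7b +190.476ms=2/7b
14) 7047.619ms=74/7b +190.476ms=2/7b
15) 7238.095ms=76/7b +190.476ms=2/7b
16) 7428.571ms=78/7b +190.476ms=2/7b
17) 7619.048ms=80/7b +190.476ms=2/7b
18) 7809.524ms=82/7b +190.476ms=2/7b
Σ=12b of 12 (90bpm 4/4) — PASS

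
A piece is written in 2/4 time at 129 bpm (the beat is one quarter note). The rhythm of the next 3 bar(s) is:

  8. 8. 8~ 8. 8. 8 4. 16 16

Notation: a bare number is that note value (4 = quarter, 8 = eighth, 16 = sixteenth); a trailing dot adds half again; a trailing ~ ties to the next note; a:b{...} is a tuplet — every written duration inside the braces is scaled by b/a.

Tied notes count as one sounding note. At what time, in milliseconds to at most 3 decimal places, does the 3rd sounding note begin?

1. 0.0ms @ 0 + 348.837ms (3/4)
2. 348.837ms @ 3/4 + 348.837ms (3/4)
3. 697.674ms @ 3/2 + 581.395ms (5/4)
4. 1279.07ms @ 11/4 + 348.837ms (3/4)
5. 1627.907ms @ 7/2 + 232.558ms (1/2)
6. 1860.465ms @ 4 + 697.674ms (3/2)
7. 2558.14ms @ 11/2 + 116.279ms (1/4)
8. 2674.419ms @ 23/4 + 116.279ms (1/4)

note 3 onset = 3/2b = 697.674ms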